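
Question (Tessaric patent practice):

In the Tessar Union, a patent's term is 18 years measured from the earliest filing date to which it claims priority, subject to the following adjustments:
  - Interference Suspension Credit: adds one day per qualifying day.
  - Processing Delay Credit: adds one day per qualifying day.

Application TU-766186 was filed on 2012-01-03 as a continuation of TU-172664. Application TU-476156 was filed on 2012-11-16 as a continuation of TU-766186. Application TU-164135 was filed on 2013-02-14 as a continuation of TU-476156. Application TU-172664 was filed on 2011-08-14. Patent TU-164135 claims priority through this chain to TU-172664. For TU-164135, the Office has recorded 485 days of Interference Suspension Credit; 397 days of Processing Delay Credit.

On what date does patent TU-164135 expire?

January 13, 2032

Earliest priority filing: 14 August 2011.
Base term: 14 August 2011 + 18 years → 14 August 2029.
Interference Suspension Credit: +485 days → 12 December 2030.
Processing Delay Credit: +397 days → 13 January 2032.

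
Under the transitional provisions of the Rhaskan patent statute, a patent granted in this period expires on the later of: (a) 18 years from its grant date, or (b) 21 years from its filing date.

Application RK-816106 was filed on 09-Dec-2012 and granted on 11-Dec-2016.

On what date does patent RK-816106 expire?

2034-12-11

(a) grant + 18 years → 11 December 2034.
(b) filing + 21 years → 9 December 2033.
Later of the two: 11 December 2034.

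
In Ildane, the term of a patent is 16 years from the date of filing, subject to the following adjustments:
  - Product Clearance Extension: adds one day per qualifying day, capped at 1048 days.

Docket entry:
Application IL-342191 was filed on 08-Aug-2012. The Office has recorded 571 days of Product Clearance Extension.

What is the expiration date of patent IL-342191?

Base term: filing date + 16 years → 8 August 2028.
Product Clearance Extension: 571 days (within the 1048-day cap) → +571 days → 2 March 2030.

2030-03-02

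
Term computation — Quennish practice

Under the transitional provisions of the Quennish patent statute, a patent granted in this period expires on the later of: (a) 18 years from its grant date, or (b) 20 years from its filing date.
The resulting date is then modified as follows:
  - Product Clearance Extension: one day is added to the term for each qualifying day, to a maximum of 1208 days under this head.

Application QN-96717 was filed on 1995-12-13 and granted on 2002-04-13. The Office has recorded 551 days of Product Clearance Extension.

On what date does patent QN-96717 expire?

2021-10-16

(a) grant + 18 years → 13 April 2020.
(b) filing + 20 years → 13 December 2015.
Later of the two: 13 April 2020.
Product Clearance Extension: 551 days (within the 1208-day cap) → +551 days → 16 October 2021.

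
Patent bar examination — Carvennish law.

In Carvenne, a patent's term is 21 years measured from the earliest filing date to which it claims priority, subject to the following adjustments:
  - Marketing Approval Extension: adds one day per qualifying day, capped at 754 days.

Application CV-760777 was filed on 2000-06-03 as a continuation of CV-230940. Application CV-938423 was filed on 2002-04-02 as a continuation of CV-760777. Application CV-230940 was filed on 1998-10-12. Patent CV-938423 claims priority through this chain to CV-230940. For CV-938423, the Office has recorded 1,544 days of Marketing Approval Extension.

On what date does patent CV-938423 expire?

November 4, 2021

Earliest priority filing: 12 October 1998.
Base term: 12 October 1998 + 21 years → 12 October 2019.
Marketing Approval Extension: 1544 days claimed exceeds the 754-day cap, so +754 days → 4 November 2021.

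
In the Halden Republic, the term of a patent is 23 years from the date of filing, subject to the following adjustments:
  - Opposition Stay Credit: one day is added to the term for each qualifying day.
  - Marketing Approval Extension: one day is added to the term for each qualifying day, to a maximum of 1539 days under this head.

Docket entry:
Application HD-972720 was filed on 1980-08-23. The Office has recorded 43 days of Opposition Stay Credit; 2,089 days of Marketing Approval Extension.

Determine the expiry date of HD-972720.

2007-12-22

Base term: filing date + 23 years → 23 August 2003.
Opposition Stay Credit: +43 days → 5 October 2003.
Marketing Approval Extension: 2089 days claimed exceeds the 1539-day cap, so +1539 days → 22 December 2007.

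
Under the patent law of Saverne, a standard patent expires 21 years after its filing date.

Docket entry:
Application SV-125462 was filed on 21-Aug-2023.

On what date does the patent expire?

August 21, 2044

Filing date + 21 years → 21 August 2044.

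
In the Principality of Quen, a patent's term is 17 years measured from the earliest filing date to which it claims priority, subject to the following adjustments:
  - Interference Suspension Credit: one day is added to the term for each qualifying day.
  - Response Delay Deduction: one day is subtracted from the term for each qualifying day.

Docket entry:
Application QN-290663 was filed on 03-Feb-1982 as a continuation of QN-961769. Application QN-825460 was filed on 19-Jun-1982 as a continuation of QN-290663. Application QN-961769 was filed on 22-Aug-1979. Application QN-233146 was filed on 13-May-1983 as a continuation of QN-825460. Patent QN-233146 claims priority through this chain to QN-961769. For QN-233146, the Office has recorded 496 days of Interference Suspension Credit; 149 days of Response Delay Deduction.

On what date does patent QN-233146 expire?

1997-08-04

Earliest priority filing: 22 August 1979.
Base term: 22 August 1979 + 17 years → 22 August 1996.
Interference Suspension Credit: +496 days → 31 December 1997.
Response Delay Deduction: −149 days → 4 August 1997.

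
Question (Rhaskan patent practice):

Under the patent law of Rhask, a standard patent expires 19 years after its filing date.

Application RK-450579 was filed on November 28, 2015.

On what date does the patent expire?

Filing date + 19 years → 28 November 2034.

2034-11-28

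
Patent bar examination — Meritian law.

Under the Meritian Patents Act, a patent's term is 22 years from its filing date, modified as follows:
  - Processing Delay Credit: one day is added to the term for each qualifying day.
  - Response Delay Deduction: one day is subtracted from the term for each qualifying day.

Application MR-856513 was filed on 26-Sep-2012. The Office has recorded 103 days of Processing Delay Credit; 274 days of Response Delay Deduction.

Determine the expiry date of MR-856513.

April 8, 2034

Base term: filing date + 22 years → 26 September 2034.
Processing Delay Credit: +103 days → 7 January 2035.
Response Delay Deduction: −274 days → 8 April 2034.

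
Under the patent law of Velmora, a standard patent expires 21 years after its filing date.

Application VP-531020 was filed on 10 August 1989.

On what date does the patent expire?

Filing date + 21 years → 10 August 2010.

August 10, 2010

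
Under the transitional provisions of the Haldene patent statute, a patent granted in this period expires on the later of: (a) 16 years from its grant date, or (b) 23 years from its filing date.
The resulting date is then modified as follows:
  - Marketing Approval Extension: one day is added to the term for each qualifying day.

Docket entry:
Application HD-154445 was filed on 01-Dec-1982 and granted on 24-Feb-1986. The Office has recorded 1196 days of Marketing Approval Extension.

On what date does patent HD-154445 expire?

(a) grant + 16 years → 24 February 2002.
(b) filing + 23 years → 1 December 2005.
Later of the two: 1 December 2005.
Marketing Approval Extension: +1196 days → 11 March 2009.

2009-03-11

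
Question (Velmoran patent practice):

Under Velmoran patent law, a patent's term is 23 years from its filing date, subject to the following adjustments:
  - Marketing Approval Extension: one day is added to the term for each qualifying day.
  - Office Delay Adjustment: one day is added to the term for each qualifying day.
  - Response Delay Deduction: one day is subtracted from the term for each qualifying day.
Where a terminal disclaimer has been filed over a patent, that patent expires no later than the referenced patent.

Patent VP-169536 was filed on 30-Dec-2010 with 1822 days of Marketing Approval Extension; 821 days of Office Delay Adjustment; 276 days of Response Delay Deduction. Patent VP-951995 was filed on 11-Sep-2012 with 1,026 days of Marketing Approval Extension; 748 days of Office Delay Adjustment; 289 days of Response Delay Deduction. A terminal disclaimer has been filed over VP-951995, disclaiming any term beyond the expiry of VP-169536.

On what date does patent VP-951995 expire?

2039-10-05

Natural term of VP-951995:
  Base: filing + 23 years → 11 September 2035.
  Marketing Approval Extension: +1026 days → 3 July 2038.
  Office Delay Adjustment: +748 days → 20 July 2040.
  Response Delay Deduction: −289 days → 5 October 2039.
Expiry of referenced patent VP-169536:
  Base: filing + 23 years → 30 December 2033.
  Marketing Approval Extension: +1822 days → 26 December 2038.
  Office Delay Adjustment: +821 days → 26 March 2041.
  Response Delay Deduction: −276 days → 23 June 2040.
Terminal disclaimer: VP-951995 expires on the earlier of 5 October 2039 and 23 June 2040.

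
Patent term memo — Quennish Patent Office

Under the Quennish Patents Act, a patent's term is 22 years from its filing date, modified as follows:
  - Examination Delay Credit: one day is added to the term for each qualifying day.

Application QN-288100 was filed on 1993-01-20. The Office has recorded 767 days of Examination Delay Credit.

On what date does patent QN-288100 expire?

Base term: filing date + 22 years → 20 January 2015.
Examination Delay Credit: +767 days → 25 February 2017.

February 25, 2017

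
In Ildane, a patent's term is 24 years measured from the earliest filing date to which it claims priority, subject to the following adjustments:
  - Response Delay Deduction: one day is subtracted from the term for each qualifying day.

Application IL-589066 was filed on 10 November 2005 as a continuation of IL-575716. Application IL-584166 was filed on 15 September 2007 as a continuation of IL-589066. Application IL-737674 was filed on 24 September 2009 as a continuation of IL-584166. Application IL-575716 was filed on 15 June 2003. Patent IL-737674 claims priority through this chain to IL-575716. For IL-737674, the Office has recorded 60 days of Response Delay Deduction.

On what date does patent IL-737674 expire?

April 16, 2027

Earliest priority filing: 15 June 2003.
Base term: 15 June 2003 + 24 years → 15 June 2027.
Response Delay Deduction: −60 days → 16 April 2027.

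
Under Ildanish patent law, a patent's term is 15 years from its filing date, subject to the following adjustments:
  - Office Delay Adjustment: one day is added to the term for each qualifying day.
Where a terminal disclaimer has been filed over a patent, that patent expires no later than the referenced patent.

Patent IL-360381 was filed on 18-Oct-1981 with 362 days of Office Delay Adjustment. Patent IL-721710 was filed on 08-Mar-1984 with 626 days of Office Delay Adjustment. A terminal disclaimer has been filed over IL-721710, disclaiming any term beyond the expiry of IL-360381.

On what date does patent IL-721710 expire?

October 15, 1997

Natural term of IL-721710:
  Base: filing + 15 years → 8 March 1999.
  Office Delay Adjustment: +626 days → 23 November 2000.
Expiry of referenced patent IL-360381:
  Base: filing + 15 years → 18 October 1996.
  Office Delay Adjustment: +362 days → 15 October 1997.
Terminal disclaimer: IL-721710 expires on the earlier of 23 November 2000 and 15 October 1997.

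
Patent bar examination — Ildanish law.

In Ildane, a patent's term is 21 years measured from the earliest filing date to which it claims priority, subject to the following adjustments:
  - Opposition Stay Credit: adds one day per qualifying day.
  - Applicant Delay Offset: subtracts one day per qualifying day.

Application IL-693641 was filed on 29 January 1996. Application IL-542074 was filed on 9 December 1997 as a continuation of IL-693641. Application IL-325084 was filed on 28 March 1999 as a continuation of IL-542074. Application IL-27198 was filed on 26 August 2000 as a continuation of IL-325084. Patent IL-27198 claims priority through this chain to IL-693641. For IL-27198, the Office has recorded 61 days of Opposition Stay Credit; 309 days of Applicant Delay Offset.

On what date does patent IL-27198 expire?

2016-05-26

Earliest priority filing: 29 January 1996.
Base term: 29 January 1996 + 21 years → 29 January 2017.
Opposition Stay Credit: +61 days → 31 March 2017.
Applicant Delay Offset: −309 days → 26 May 2016.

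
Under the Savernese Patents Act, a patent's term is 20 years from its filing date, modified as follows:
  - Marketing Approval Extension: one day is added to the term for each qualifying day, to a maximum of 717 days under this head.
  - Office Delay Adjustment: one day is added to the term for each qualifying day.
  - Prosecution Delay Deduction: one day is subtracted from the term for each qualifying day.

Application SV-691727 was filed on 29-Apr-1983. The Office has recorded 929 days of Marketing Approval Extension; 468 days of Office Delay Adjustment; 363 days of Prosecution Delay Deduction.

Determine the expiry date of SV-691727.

2005-07-29

Base term: filing date + 20 years → 29 April 2003.
Marketing Approval Extension: 929 days claimed exceeds the 717-day cap, so +717 days → 15 April 2005.
Office Delay Adjustment: +468 days → 27 July 2006.
Prosecution Delay Deduction: −363 days → 29 July 2005.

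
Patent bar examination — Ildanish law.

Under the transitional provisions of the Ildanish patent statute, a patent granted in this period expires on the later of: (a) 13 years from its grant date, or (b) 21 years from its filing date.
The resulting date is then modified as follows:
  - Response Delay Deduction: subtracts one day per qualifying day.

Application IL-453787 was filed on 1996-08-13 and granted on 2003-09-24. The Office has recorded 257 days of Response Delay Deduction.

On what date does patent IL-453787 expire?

(a) grant + 13 years → 24 September 2016.
(b) filing + 21 years → 13 August 2017.
Later of the two: 13 August 2017.
Response Delay Deduction: −257 days → 29 November 2016.

November 29, 2016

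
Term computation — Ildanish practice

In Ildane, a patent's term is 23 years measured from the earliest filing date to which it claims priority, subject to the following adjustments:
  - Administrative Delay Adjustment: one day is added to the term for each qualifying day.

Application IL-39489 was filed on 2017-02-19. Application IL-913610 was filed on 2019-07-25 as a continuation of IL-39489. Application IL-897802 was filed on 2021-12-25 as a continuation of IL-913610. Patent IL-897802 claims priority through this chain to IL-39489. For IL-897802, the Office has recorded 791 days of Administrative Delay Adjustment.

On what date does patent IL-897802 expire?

Earliest priority filing: 19 February 2017.
Base term: 19 February 2017 + 23 years → 19 February 2040.
Administrative Delay Adjustment: +791 days → 20 April 2042.

April 20, 2042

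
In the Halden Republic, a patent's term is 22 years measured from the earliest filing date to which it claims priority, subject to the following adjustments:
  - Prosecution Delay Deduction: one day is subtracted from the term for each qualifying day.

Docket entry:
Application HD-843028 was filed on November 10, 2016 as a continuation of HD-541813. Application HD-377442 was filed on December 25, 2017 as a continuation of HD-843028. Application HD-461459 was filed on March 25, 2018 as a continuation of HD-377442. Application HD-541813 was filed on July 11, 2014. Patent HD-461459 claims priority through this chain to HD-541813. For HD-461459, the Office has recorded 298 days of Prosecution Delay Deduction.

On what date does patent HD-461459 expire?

Earliest priority filing: 11 July 2014.
Base term: 11 July 2014 + 22 years → 11 July 2036.
Prosecution Delay Deduction: −298 days → 17 September 2035.

2035-09-17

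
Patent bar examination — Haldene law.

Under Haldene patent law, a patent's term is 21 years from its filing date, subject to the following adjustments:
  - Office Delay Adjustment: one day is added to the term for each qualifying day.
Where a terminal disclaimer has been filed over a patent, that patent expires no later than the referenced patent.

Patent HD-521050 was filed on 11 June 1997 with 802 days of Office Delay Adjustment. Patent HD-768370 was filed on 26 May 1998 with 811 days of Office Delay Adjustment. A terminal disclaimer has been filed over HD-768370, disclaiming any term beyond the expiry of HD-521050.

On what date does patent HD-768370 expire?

Natural term of HD-768370:
  Base: filing + 21 years → 26 May 2019.
  Office Delay Adjustment: +811 days → 14 August 2021.
Expiry of referenced patent HD-521050:
  Base: filing + 21 years → 11 June 2018.
  Office Delay Adjustment: +802 days → 21 August 2020.
Terminal disclaimer: HD-768370 expires on the earlier of 14 August 2021 and 21 August 2020.

2020-08-21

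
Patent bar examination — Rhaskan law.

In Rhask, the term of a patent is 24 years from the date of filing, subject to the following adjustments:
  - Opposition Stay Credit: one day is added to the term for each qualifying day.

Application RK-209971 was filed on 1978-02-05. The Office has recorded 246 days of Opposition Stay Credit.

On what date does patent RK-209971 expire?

2002-10-09

Base term: filing date + 24 years → 5 February 2002.
Opposition Stay Credit: +246 days → 9 October 2002.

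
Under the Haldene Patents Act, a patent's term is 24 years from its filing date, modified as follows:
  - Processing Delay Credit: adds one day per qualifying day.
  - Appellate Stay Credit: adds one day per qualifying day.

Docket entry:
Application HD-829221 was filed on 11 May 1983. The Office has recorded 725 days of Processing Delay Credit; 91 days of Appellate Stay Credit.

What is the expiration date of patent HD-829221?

Base term: filing date + 24 years → 11 May 2007.
Processing Delay Credit: +725 days → 5 May 2009.
Appellate Stay Credit: +91 days → 4 August 2009.

2009-08-04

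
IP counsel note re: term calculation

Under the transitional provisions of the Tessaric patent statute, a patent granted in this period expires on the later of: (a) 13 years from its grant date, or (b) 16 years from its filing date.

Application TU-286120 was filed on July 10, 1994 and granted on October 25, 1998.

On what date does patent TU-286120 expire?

October 25, 2011

(a) grant + 13 years → 25 October 2011.
(b) filing + 16 years → 10 July 2010.
Later of the two: 25 October 2011.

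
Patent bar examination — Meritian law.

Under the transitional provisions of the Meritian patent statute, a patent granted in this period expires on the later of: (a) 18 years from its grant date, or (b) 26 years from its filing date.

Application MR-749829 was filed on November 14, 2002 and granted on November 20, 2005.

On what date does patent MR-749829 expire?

2028-11-14

(a) grant + 18 years → 20 November 2023.
(b) filing + 26 years → 14 November 2028.
Later of the two: 14 November 2028.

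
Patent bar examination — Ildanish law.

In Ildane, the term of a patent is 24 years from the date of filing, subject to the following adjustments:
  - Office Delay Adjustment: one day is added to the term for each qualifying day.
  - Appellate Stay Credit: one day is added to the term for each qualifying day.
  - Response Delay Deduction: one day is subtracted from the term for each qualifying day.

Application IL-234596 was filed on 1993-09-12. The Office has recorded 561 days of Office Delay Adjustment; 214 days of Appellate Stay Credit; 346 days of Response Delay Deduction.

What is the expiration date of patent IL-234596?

November 15, 2018

Base term: filing date + 24 years → 12 September 2017.
Office Delay Adjustment: +561 days → 27 March 2019.
Appellate Stay Credit: +214 days → 27 October 2019.
Response Delay Deduction: −346 days → 15 November 2018.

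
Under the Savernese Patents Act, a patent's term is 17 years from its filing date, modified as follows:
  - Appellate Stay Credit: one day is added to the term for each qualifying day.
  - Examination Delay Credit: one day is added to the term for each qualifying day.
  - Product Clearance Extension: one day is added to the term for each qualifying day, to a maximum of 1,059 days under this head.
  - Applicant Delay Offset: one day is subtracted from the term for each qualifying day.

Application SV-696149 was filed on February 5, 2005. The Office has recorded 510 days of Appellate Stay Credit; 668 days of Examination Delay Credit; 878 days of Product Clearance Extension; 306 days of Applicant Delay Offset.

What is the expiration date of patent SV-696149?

2026-11-21

Base term: filing date + 17 years → 5 February 2022.
Appellate Stay Credit: +510 days → 30 June 2023.
Examination Delay Credit: +668 days → 28 April 2025.
Product Clearance Extension: 878 days (within the 1059-day cap) → +878 days → 23 September 2027.
Applicant Delay Offset: −306 days → 21 November 2026.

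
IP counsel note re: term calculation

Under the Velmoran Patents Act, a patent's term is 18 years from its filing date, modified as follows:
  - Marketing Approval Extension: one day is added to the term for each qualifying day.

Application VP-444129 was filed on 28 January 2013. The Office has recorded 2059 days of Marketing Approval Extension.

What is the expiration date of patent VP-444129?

2036-09-17

Base term: filing date + 18 years → 28 January 2031.
Marketing Approval Extension: +2059 days → 17 September 2036.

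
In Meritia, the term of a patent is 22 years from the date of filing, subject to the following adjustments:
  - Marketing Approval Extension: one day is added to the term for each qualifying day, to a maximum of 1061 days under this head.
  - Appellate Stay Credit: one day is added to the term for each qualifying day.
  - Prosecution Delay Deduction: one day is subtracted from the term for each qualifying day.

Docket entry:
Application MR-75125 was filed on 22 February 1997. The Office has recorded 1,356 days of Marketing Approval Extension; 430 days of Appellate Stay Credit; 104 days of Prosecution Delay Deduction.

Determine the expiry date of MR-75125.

Base term: filing date + 22 years → 22 February 2019.
Marketing Approval Extension: 1356 days claimed exceeds the 1061-day cap, so +1061 days → 18 January 2022.
Appellate Stay Credit: +430 days → 24 March 2023.
Prosecution Delay Deduction: −104 days → 10 December 2022.

December 10, 2022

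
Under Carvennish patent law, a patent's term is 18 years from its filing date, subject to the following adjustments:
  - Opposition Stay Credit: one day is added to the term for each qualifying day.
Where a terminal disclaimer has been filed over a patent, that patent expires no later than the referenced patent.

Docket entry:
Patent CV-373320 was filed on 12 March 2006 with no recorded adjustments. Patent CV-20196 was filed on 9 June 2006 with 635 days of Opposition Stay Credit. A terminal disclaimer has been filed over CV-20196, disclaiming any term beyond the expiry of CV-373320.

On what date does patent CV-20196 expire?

March 12, 2024

Natural term of CV-20196:
  Base: filing + 18 years → 9 June 2024.
  Opposition Stay Credit: +635 days → 6 March 2026.
Expiry of referenced patent CV-373320:
  Base: filing + 18 years → 12 March 2024.
Terminal disclaimer: CV-20196 expires on the earlier of 6 March 2026 and 12 March 2024.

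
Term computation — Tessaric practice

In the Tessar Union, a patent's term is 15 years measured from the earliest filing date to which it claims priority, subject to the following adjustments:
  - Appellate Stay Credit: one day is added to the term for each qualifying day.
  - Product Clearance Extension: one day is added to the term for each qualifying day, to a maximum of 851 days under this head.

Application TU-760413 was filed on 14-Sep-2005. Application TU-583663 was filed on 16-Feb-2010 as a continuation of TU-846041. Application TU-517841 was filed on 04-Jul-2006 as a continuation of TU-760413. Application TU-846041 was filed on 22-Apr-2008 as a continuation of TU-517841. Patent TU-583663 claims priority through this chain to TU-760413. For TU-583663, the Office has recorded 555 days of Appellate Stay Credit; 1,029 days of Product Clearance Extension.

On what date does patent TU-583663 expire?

Earliest priority filing: 14 September 2005.
Base term: 14 September 2005 + 15 years → 14 September 2020.
Appellate Stay Credit: +555 days → 23 March 2022.
Product Clearance Extension: 1029 days claimed exceeds the 851-day cap, so +851 days → 21 July 2024.

2024-07-21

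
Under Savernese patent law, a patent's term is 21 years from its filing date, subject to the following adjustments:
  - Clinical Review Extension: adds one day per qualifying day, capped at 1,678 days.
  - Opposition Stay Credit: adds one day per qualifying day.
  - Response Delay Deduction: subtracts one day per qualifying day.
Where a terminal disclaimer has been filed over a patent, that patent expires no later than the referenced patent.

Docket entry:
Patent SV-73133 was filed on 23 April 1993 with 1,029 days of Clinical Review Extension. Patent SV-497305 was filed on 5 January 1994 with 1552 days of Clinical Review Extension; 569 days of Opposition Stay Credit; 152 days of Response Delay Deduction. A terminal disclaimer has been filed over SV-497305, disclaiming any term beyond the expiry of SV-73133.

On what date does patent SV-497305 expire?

Natural term of SV-497305:
  Base: filing + 21 years → 5 January 2015.
  Clinical Review Extension: 1552 days (within the 1678-day cap) → +1552 days → 6 April 2019.
  Opposition Stay Credit: +569 days → 26 October 2020.
  Response Delay Deduction: −152 days → 27 May 2020.
Expiry of referenced patent SV-73133:
  Base: filing + 21 years → 23 April 2014.
  Clinical Review Extension: 1029 days (within the 1678-day cap) → +1029 days → 15 February 2017.
Terminal disclaimer: SV-497305 expires on the earlier of 27 May 2020 and 15 February 2017.

2017-02-15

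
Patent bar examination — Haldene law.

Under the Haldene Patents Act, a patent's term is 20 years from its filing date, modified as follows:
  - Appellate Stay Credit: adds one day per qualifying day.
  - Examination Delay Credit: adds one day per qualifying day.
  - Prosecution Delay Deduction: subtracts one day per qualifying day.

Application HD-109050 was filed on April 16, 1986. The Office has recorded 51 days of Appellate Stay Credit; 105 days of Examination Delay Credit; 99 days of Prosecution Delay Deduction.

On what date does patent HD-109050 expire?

Base term: filing date + 20 years → 16 April 2006.
Appellate Stay Credit: +51 days → 6 June 2006.
Examination Delay Credit: +105 days → 19 September 2006.
Prosecution Delay Deduction: −99 days → 12 June 2006.

2006-06-12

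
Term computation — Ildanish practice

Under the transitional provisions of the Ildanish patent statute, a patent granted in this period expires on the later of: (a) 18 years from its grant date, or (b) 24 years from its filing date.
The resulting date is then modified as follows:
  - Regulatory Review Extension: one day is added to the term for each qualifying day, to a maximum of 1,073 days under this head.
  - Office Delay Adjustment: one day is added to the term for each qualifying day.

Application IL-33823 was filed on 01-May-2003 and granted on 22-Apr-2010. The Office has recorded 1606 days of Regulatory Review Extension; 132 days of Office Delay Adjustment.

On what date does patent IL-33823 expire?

(a) grant + 18 years → 22 April 2028.
(b) filing + 24 years → 1 May 2027.
Later of the two: 22 April 2028.
Regulatory Review Extension: 1606 days claimed exceeds the 1073-day cap, so +1073 days → 31 March 2031.
Office Delay Adjustment: +132 days → 10 August 2031.

August 10, 2031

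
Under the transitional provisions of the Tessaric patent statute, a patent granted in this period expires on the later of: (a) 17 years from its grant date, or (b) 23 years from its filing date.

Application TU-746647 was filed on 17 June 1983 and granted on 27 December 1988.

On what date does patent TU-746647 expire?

(a) grant + 17 years → 27 December 2005.
(b) filing + 23 years → 17 June 2006.
Later of the two: 17 June 2006.

2006-06-17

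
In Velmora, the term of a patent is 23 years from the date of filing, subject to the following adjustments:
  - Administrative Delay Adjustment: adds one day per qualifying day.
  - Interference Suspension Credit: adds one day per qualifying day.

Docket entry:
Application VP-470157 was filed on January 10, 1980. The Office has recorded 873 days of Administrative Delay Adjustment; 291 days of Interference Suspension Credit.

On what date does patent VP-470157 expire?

March 19, 2006

Base term: filing date + 23 years → 10 January 2003.
Administrative Delay Adjustment: +873 days → 1 June 2005.
Interference Suspension Credit: +291 days → 19 March 2006.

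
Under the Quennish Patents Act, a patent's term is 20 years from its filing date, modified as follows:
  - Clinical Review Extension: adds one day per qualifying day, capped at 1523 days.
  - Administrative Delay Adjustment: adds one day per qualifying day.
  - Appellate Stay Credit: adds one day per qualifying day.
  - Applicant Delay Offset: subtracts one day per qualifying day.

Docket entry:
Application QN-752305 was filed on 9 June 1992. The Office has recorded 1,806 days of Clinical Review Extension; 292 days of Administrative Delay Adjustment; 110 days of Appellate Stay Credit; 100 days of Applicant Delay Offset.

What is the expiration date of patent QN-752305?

June 8, 2017

Base term: filing date + 20 years → 9 June 2012.
Clinical Review Extension: 1806 days claimed exceeds the 1523-day cap, so +1523 days → 10 August 2016.
Administrative Delay Adjustment: +292 days → 29 May 2017.
Appellate Stay Credit: +110 days → 16 September 2017.
Applicant Delay Offset: −100 days → 8 June 2017.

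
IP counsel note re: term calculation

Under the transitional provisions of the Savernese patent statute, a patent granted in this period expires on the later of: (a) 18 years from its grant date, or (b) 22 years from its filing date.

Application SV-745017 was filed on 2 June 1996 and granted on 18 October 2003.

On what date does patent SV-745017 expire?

(a) grant + 18 years → 18 October 2021.
(b) filing + 22 years → 2 June 2018.
Later of the two: 18 October 2021.

2021-10-18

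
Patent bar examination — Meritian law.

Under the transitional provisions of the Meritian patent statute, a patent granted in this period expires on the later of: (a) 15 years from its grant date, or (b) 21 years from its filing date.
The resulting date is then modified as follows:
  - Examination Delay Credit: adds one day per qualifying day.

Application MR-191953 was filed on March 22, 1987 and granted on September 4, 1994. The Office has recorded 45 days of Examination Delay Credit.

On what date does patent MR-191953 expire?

October 19, 2009

(a) grant + 15 years → 4 September 2009.
(b) filing + 21 years → 22 March 2008.
Later of the two: 4 September 2009.
Examination Delay Credit: +45 days → 19 October 2009.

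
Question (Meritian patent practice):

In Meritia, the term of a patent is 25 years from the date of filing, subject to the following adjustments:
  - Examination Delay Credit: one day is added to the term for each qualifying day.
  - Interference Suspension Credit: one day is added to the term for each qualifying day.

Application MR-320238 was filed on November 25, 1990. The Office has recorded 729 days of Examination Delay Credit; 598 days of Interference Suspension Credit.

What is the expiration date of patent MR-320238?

July 14, 2019

Base term: filing date + 25 years → 25 November 2015.
Examination Delay Credit: +729 days → 23 November 2017.
Interference Suspension Credit: +598 days → 14 July 2019.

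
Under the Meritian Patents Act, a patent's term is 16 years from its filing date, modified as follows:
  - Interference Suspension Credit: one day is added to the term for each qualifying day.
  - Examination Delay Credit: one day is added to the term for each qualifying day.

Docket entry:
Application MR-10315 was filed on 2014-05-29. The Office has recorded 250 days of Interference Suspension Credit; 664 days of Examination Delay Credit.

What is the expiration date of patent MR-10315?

November 28, 2032

Base term: filing date + 16 years → 29 May 2030.
Interference Suspension Credit: +250 days → 3 February 2031.
Examination Delay Credit: +664 days → 28 November 2032.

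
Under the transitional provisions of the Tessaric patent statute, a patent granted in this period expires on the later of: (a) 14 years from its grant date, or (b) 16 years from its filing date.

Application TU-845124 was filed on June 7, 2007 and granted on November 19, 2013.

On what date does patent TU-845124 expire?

November 19, 2027

(a) grant + 14 years → 19 November 2027.
(b) filing + 16 years → 7 June 2023.
Later of the two: 19 November 2027.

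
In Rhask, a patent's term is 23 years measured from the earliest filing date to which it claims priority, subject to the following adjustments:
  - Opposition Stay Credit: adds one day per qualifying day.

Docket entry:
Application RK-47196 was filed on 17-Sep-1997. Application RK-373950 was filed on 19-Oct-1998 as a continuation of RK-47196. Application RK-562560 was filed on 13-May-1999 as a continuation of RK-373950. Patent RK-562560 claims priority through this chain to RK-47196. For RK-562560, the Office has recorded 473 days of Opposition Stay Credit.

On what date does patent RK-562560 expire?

Earliest priority filing: 17 September 1997.
Base term: 17 September 1997 + 23 years → 17 September 2020.
Opposition Stay Credit: +473 days → 3 January 2022.

January 3, 2022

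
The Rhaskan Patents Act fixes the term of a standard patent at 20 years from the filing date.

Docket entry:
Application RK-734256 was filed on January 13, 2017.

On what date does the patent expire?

Filing date + 20 years → 13 January 2037.

2037-01-13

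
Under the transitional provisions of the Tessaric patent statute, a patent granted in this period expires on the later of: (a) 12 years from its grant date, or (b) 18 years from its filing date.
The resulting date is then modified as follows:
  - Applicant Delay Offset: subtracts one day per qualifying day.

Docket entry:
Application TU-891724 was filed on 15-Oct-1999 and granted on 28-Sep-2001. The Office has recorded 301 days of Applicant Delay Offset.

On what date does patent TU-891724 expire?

2016-12-18

(a) grant + 12 years → 28 September 2013.
(b) filing + 18 years → 15 October 2017.
Later of the two: 15 October 2017.
Applicant Delay Offset: −301 days → 18 December 2016.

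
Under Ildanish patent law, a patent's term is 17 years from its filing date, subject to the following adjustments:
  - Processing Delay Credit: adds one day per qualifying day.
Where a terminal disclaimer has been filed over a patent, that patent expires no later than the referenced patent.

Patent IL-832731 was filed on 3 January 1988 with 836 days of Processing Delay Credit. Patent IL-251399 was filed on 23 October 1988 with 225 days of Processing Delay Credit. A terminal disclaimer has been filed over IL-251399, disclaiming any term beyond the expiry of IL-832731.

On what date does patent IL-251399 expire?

June 5, 2006

Natural term of IL-251399:
  Base: filing + 17 years → 23 October 2005.
  Processing Delay Credit: +225 days → 5 June 2006.
Expiry of referenced patent IL-832731:
  Base: filing + 17 years → 3 January 2005.
  Processing Delay Credit: +836 days → 19 April 2007.
Terminal disclaimer: IL-251399 expires on the earlier of 5 June 2006 and 19 April 2007.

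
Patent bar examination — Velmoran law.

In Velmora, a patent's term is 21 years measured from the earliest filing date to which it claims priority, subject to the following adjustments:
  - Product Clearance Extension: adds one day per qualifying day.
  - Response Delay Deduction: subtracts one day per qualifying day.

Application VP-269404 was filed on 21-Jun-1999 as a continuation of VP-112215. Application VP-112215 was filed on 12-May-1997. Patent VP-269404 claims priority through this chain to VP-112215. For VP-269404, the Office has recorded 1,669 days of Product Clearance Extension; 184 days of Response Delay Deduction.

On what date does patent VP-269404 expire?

2022-06-05

Earliest priority filing: 12 May 1997.
Base term: 12 May 1997 + 21 years → 12 May 2018.
Product Clearance Extension: +1669 days → 6 December 2022.
Response Delay Deduction: −184 days → 5 June 2022.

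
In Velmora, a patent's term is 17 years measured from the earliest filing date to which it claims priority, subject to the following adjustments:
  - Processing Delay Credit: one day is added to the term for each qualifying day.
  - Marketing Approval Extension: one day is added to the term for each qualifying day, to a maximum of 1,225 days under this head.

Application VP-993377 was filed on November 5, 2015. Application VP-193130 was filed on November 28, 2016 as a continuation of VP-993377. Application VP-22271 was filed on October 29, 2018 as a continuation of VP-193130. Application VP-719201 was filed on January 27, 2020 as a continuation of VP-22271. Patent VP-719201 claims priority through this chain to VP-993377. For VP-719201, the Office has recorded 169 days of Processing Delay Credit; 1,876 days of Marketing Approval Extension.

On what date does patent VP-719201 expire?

Earliest priority filing: 5 November 2015.
Base term: 5 November 2015 + 17 years → 5 November 2032.
Processing Delay Credit: +169 days → 23 April 2033.
Marketing Approval Extension: 1876 days claimed exceeds the 1225-day cap, so +1225 days → 30 August 2036.

2036-08-30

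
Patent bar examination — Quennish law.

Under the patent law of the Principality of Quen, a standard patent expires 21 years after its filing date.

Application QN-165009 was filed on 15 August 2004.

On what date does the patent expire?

2025-08-15

Filing date + 21 years → 15 August 2025.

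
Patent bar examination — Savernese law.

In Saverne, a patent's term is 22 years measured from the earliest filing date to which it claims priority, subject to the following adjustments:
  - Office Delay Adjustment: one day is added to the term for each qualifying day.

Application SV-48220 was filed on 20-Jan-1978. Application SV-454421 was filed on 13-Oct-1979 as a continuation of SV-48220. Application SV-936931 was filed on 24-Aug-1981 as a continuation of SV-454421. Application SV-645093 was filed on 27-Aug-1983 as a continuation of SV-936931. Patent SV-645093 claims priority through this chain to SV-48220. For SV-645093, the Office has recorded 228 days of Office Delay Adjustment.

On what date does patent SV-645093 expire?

Earliest priority filing: 20 January 1978.
Base term: 20 January 1978 + 22 years → 20 January 2000.
Office Delay Adjustment: +228 days → 4 September 2000.

2000-09-04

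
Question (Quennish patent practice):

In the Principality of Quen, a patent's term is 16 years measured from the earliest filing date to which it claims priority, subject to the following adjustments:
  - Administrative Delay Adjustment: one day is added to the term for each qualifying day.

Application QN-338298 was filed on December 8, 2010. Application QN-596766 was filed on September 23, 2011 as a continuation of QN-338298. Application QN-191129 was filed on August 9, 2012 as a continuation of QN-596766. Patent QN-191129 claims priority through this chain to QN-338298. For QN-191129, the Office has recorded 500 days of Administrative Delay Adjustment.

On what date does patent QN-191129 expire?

2028-04-21

Earliest priority filing: 8 December 2010.
Base term: 8 December 2010 + 16 years → 8 December 2026.
Administrative Delay Adjustment: +500 days → 21 April 2028.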